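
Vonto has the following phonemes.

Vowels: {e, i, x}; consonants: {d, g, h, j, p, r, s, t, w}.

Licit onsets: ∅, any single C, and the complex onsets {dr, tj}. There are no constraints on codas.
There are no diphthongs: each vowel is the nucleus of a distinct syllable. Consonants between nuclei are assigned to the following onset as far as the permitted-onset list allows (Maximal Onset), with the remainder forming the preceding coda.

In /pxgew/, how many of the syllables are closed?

1

Nuclei (vowels): x, e → 2 syllables.
σ1/σ2 boundary: /g/ → onset of the next syllable (single consonants are always licit onsets).
Result: px.gew.
Classifying each syllable: /px/ (open), /gew/ (closed).
Closed syllables: 1.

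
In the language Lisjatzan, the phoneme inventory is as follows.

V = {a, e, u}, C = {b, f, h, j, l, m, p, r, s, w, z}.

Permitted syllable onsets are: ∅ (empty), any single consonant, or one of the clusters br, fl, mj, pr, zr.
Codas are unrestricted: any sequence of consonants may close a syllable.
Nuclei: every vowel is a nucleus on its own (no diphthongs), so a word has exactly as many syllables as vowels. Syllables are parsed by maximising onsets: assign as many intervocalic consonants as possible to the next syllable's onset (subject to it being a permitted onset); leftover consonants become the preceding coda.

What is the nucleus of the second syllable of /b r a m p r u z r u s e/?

u

Nuclei (vowels): a, u, u, e → 4 syllables.
The second nucleus (vowel 2 from the left) is /u/.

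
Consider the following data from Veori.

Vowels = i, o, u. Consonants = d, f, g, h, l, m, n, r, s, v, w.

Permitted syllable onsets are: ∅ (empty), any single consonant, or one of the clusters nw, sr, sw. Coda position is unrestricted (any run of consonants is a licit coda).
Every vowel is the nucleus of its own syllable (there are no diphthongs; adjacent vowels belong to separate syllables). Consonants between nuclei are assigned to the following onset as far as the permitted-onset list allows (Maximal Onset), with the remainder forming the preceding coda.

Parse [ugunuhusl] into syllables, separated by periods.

Nuclei (vowels): u, u, u, u → 4 syllables.
/u…u/ gap (V1→V2): /g/ → onset of the next syllable (single consonants are always licit onsets).
/u…u/ gap (V2→V3): just /n/ — single C goes to the following onset.
/u…u/ gap (V3→V4): /h/ → onset of the next syllable (single consonants are always licit onsets).

u.gu.nu.husl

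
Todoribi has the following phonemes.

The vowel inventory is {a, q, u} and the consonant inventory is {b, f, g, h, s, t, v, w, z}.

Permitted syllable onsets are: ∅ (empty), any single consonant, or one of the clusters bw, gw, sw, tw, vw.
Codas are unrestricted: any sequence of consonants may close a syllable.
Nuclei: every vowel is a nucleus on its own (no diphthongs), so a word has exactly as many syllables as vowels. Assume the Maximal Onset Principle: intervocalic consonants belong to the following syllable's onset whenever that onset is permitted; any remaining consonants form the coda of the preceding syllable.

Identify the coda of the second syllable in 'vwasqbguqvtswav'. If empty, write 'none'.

b

The vowels are a, q, u, q, a — 5 nuclei, so 5 syllables.
σ1/σ2 boundary: /s/ is a single consonant, so it becomes the next onset.
σ2/σ3 boundary: cluster /bg/ — the longest permitted-onset suffix is /g/; onset = /g/, preceding coda = /b/.
σ3/σ4 boundary: hiatus — the boundary sits between the two vowels.
σ4/σ5 boundary: cluster /vtsw/ — the longest permitted-onset suffix is /sw/; onset = /sw/, preceding coda = /vt/.
Syllabification: vwa.sqb.gu.qvt.swav.
Syllable 2 is /sqb/: onset /s/, nucleus /q/, coda /b/.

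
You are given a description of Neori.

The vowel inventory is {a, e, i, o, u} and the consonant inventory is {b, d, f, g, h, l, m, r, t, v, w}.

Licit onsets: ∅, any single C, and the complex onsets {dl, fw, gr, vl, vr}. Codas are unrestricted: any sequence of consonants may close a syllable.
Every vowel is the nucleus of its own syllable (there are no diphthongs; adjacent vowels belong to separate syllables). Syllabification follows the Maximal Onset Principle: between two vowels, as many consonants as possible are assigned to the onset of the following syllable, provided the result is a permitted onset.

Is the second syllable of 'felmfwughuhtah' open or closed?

closed

Vowels present: e, u, u, a; each is a nucleus, giving 4 syllables.
σ1/σ2 boundary: /lmfw/ — longest licit onset from the right is /fw/, leaving /lm/ as coda.
σ2/σ3 boundary: /gh/ — longest licit onset from the right is /h/, leaving /g/ as coda.
σ3/σ4 boundary: /ht/ — longest licit onset from the right is /t/, leaving /h/ as coda.
Result: felm.fwug.huh.tah.
Syllable 2 is /fwug/ with coda /g/, so it is closed.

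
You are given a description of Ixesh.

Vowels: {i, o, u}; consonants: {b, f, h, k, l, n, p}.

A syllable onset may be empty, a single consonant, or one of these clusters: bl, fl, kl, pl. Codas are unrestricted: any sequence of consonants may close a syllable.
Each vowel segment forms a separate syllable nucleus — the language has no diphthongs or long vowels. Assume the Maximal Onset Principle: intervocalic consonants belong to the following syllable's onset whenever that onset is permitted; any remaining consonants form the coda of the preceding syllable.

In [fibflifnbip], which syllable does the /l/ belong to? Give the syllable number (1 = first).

2

Vowels present: i, i, i; each is a nucleus, giving 3 syllables.
Between /i/ (V1) and /i/ (V2): cluster /bfl/ — the longest permitted-onset suffix is /fl/; onset = /fl/, preceding coda = /b/.
Between /i/ (V2) and /i/ (V3): /fnb/ splits as /fn/ + /b/ (/b/ is the longest suffix that is a licit onset).
So the parse is fib.flifn.bip.
The /l/ is in the onset of syllable 2 (/flifn/).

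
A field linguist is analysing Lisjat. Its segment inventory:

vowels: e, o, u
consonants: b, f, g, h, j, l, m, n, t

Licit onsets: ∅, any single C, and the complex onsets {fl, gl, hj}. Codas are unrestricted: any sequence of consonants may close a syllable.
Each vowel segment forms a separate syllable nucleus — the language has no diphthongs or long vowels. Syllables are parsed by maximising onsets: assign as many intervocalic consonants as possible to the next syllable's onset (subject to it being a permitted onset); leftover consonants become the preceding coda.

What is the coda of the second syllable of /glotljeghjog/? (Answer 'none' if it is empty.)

The vowels are o, e, o — 3 nuclei, so 3 syllables.
σ1/σ2 boundary: /tlj/; trying suffixes from longest down, /j/ is the first permitted one, so coda /tl/ | onset /j/.
σ2/σ3 boundary: /ghj/ splits as /g/ + /hj/ (/hj/ is the longest suffix that is a licit onset).
Putting it together: glotl.jeg.hjog.
Syllable 2 is /jeg/: onset /j/, nucleus /e/, coda /g/.

g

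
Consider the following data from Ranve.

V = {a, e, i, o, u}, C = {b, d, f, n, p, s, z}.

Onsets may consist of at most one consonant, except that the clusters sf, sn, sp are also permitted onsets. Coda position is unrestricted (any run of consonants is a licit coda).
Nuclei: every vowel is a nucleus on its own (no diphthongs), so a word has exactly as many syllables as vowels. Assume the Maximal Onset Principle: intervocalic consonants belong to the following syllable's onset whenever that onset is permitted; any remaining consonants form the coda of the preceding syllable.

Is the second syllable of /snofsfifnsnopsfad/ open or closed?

closed

Nuclei (vowels): o, i, o, a → 4 syllables.
Between /o/ (V1) and /i/ (V2): /fsf/ — longest licit onset from the right is /sf/, leaving /f/ as coda.
Between /i/ (V2) and /o/ (V3): cluster /fnsn/ — the longest permitted-onset suffix is /sn/; onset = /sn/, preceding coda = /fn/.
Between /o/ (V3) and /a/ (V4): /psf/ — longest licit onset from the right is /sf/, leaving /p/ as coda.
Putting it together: snof.sfifn.snop.sfad.
Syllable 2 is /sfifn/ with coda /fn/, so it is closed.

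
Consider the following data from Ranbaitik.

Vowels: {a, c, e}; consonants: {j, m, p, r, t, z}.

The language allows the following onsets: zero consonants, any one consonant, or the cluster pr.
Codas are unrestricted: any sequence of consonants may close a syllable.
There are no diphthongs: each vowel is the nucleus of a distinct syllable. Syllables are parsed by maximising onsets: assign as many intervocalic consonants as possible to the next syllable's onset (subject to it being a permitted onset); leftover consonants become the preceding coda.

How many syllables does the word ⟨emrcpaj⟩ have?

3

Vowels present: e, c, a; each is a nucleus, giving 3 syllables.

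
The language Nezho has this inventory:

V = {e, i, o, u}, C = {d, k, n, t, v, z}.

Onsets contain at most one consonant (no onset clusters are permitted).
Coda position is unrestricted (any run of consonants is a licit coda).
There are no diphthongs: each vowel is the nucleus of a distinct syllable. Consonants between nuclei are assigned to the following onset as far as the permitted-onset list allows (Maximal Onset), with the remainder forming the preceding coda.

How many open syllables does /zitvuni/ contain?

Nuclei (vowels): i, u, i → 3 syllables.
V1 /i/ – V2 /u/: cluster /tv/ — the longest permitted-onset suffix is /v/; onset = /v/, preceding coda = /t/.
V2 /u/ – V3 /i/: /n/ is a single consonant, so it becomes the next onset.
Syllabification: zit.vu.ni.
Classifying each syllable: /zit/ (closed), /vu/ (open), /ni/ (open).
Open syllables: 2.

2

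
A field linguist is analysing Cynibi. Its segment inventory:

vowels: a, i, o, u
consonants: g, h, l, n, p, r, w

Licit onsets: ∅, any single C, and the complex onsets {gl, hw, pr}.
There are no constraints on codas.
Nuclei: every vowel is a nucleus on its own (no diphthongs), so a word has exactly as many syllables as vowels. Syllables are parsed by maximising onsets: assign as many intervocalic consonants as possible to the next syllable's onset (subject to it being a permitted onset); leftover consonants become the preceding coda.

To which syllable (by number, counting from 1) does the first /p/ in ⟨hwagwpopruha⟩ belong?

Vowels present: a, o, u, a; each is a nucleus, giving 4 syllables.
V1 /a/ – V2 /o/: /gwp/ splits as /gw/ + /p/ (/p/ is the longest suffix that is a licit onset).
V2 /o/ – V3 /u/: /pr/ — entire cluster is a permitted onset → onset /pr/, coda ∅.
V3 /u/ – V4 /a/: /h/ → onset of the next syllable (single consonants are always licit onsets).
So the parse is hwagw.po.pru.ha.
The first /p/ is in the onset of syllable 2 (/po/).

2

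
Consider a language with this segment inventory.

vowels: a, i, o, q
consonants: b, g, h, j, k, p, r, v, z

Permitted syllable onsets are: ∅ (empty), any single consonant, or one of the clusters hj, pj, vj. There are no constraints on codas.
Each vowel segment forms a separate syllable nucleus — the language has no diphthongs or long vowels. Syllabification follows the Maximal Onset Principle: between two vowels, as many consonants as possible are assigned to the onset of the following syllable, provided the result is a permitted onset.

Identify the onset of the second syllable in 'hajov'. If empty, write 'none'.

j

The vowels are a, o — 2 nuclei, so 2 syllables.
σ1/σ2 boundary: just /j/ — single C goes to the following onset.
So the parse is ha.jov.
Syllable 2 is /jov/: onset /j/, nucleus /o/, coda /v/.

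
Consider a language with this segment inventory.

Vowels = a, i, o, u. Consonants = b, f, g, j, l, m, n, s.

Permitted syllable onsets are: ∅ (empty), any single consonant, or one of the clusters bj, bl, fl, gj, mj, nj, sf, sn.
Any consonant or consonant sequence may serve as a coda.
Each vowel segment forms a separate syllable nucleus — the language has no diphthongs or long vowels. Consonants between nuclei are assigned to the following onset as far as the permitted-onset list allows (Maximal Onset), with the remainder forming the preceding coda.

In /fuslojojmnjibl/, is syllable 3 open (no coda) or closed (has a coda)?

Vowels present: u, o, o, i; each is a nucleus, giving 4 syllables.
/u…o/ gap (V1→V2): /sl/ splits as /s/ + /l/ (/l/ is the longest suffix that is a licit onset).
/o…o/ gap (V2→V3): just /j/ — single C goes to the following onset.
/o…i/ gap (V3→V4): /jmnj/ — longest licit onset from the right is /nj/, leaving /jm/ as coda.
So the parse is fus.lo.jojm.njibl.
Syllable 3 is /jojm/ with coda /jm/, so it is closed.

closed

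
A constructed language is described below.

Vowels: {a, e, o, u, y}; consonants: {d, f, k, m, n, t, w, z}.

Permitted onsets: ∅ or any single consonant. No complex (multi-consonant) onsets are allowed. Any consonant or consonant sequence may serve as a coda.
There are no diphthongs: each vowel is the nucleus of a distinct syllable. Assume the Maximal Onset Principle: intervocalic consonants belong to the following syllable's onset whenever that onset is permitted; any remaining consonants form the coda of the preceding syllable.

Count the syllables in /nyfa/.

Vowels present: y, a; each is a nucleus, giving 2 syllables.

2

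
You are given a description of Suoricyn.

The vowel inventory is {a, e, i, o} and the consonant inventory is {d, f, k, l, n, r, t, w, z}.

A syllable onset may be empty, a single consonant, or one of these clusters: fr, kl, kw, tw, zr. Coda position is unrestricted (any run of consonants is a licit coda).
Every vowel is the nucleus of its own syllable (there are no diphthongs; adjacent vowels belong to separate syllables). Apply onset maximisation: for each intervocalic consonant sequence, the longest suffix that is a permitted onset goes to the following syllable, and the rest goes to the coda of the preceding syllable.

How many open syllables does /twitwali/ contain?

3

Vowels present: i, a, i; each is a nucleus, giving 3 syllables.
σ1/σ2 boundary: /tw/ is a licit onset in full, so it all attaches to the next syllable.
σ2/σ3 boundary: /l/ → onset of the next syllable (single consonants are always licit onsets).
So the parse is twi.twa.li.
Classifying each syllable: /twi/ (open), /twa/ (open), /li/ (open).
Open syllables: 3.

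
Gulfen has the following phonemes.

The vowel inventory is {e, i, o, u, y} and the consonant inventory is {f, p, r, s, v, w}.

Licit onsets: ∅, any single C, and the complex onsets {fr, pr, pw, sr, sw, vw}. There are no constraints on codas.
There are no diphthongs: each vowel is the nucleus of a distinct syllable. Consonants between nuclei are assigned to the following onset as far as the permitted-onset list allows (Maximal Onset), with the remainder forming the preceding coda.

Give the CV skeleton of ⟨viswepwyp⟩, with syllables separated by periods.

Nuclei (vowels): i, e, y → 3 syllables.
/i…e/ gap (V1→V2): cluster /sw/ — /sw/ is itself a permitted onset, so the whole cluster goes right; preceding coda = ∅.
/e…y/ gap (V2→V3): cluster /pw/ — /pw/ is itself a permitted onset, so the whole cluster goes right; preceding coda = ∅.
Syllabification: vi.swe.pwyp.
Mapping each syllable to C/V: /vi/ → CV, /swe/ → CCV, /pwyp/ → CCVC.

CV.CCV.CCVC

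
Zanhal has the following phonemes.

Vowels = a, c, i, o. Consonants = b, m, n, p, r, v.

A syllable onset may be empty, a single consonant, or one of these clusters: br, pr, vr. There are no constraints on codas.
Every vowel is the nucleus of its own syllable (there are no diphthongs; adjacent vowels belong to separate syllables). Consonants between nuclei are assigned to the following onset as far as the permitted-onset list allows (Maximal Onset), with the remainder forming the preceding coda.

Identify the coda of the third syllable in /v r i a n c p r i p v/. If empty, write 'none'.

none

The vowels are i, a, c, i — 4 nuclei, so 4 syllables.
/i…a/ gap (V1→V2): no consonants, so the boundary falls immediately after /i/.
/a…c/ gap (V2→V3): just /n/ — single C goes to the following onset.
/c…i/ gap (V3→V4): /pr/ is a licit onset in full, so it all attaches to the next syllable.
Syllabification: vri.a.nc.pripv.
Syllable 3 is /nc/: onset /n/, nucleus /c/, coda ∅.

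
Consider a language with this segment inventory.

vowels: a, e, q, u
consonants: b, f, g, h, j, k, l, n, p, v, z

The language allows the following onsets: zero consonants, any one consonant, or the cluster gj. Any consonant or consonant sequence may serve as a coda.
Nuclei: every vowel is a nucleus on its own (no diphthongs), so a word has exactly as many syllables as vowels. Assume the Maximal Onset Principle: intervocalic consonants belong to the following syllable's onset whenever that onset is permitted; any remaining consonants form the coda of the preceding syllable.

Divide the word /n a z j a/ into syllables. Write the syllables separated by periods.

naz.ja

Nuclei (vowels): a, a → 2 syllables.
V1 /a/ – V2 /a/: /zj/ splits as /z/ + /j/ (/j/ is the longest suffix that is a licit onset).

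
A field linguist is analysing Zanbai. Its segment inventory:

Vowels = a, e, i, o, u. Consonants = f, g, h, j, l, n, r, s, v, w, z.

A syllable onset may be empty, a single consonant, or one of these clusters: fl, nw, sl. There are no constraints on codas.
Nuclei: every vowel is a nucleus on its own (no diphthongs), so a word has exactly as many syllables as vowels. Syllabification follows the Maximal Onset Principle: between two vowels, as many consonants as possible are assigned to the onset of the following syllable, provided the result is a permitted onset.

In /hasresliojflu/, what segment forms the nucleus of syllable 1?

Nuclei (vowels): a, e, i, o, u → 5 syllables.
The first nucleus (vowel 1 from the left) is /a/.

a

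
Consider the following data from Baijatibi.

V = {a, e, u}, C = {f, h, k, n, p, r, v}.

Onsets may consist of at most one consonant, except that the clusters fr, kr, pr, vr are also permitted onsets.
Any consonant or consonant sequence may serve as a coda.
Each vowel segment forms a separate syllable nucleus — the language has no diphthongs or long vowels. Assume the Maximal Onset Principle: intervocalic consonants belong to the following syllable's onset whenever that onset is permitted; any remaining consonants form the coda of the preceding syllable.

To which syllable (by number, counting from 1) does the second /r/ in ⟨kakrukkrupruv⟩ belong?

3

Nuclei (vowels): a, u, u, u → 4 syllables.
/a…u/ gap (V1→V2): cluster /kr/ — /kr/ is itself a permitted onset, so the whole cluster goes right; preceding coda = ∅.
/u…u/ gap (V2→V3): /kkr/ splits as /k/ + /kr/ (/kr/ is the longest suffix that is a licit onset).
/u…u/ gap (V3→V4): /pr/ — entire cluster is a permitted onset → onset /pr/, coda ∅.
Syllabification: ka.kruk.kru.pruv.
The second /r/ is in the onset of syllable 3 (/kru/).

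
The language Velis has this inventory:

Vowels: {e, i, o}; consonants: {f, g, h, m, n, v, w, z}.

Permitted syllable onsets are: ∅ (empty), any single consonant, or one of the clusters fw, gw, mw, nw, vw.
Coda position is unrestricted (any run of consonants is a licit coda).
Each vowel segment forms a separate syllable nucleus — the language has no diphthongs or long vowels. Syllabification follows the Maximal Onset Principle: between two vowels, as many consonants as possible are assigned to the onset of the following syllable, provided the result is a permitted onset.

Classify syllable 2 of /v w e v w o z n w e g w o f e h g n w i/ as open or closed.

Nuclei (vowels): e, o, e, o, e, i → 6 syllables.
σ1/σ2 boundary: cluster /vw/ — /vw/ is itself a permitted onset, so the whole cluster goes right; preceding coda = ∅.
σ2/σ3 boundary: cluster /znw/ — the longest permitted-onset suffix is /nw/; onset = /nw/, preceding coda = /z/.
σ3/σ4 boundary: cluster /gw/ — /gw/ is itself a permitted onset, so the whole cluster goes right; preceding coda = ∅.
σ4/σ5 boundary: /f/ → onset of the next syllable (single consonants are always licit onsets).
σ5/σ6 boundary: /hgnw/; trying suffixes from longest down, /nw/ is the first permitted one, so coda /hg/ | onset /nw/.
Putting it together: vwe.vwoz.nwe.gwo.fehg.nwi.
Syllable 2 is /vwoz/ with coda /z/, so it is closed.

closed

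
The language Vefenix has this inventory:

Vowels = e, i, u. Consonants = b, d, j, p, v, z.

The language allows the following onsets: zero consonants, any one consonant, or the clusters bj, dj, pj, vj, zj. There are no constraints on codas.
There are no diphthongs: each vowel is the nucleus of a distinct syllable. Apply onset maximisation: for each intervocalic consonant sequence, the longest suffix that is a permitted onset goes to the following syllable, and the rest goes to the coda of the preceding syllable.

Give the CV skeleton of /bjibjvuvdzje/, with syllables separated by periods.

CCVCC.CVCC.CCV

Nuclei (vowels): i, u, e → 3 syllables.
σ1/σ2 boundary: /bjv/; trying suffixes from longest down, /v/ is the first permitted one, so coda /bj/ | onset /v/.
σ2/σ3 boundary: /vdzj/ splits as /vd/ + /zj/ (/zj/ is the longest suffix that is a licit onset).
Result: bjibj.vuvd.zje.
Mapping each syllable to C/V: /bjibj/ → CCVCC, /vuvd/ → CVCC, /zje/ → CCV.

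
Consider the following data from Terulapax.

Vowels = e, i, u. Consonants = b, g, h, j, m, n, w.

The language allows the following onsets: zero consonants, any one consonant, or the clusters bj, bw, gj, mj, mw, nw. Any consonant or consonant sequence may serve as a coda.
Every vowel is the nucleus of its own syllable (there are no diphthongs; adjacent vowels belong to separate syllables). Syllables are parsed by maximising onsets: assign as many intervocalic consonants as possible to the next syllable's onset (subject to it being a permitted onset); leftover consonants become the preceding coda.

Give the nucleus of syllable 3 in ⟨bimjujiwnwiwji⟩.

i

The vowels are i, u, i, i, i — 5 nuclei, so 5 syllables.
The third nucleus (vowel 3 from the left) is /i/.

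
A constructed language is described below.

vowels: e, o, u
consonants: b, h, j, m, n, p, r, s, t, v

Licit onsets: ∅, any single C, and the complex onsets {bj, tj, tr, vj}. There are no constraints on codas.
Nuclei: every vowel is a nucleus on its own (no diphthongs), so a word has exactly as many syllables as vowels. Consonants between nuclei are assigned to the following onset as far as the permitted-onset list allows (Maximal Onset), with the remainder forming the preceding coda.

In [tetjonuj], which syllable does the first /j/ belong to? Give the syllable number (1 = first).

Nuclei (vowels): e, o, u → 3 syllables.
Between /e/ (V1) and /o/ (V2): cluster /tj/ — /tj/ is itself a permitted onset, so the whole cluster goes right; preceding coda = ∅.
Between /o/ (V2) and /u/ (V3): just /n/ — single C goes to the following onset.
Putting it together: te.tjo.nuj.
The first /j/ is in the onset of syllable 2 (/tjo/).

2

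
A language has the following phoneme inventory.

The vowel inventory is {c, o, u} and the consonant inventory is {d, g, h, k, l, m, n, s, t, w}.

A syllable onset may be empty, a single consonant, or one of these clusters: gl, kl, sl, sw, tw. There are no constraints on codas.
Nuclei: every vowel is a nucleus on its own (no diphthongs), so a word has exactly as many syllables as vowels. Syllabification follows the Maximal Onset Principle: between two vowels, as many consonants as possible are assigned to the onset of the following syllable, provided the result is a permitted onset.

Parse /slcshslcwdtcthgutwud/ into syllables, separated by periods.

Vowels present: c, c, c, u, u; each is a nucleus, giving 5 syllables.
Between /c/ (V1) and /c/ (V2): cluster /shsl/ — the longest permitted-onset suffix is /sl/; onset = /sl/, preceding coda = /sh/.
Between /c/ (V2) and /c/ (V3): /wdt/; trying suffixes from longest down, /t/ is the first permitted one, so coda /wd/ | onset /t/.
Between /c/ (V3) and /u/ (V4): cluster /thg/ — the longest permitted-onset suffix is /g/; onset = /g/, preceding coda = /th/.
Between /u/ (V4) and /u/ (V5): cluster /tw/ — /tw/ is itself a permitted onset, so the whole cluster goes right; preceding coda = ∅.

slcsh.slcwd.tcth.gu.twud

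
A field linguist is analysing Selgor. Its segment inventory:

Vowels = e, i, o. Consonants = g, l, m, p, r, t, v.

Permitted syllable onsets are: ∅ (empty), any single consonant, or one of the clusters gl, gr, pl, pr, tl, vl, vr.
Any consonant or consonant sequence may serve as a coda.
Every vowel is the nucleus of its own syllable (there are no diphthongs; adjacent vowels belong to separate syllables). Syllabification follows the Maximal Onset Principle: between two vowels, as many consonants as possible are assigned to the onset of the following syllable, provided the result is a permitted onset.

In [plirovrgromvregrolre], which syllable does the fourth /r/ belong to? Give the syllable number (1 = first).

Nuclei (vowels): i, o, o, e, o, e → 6 syllables.
Between /i/ (V1) and /o/ (V2): just /r/ — single C goes to the following onset.
Between /o/ (V2) and /o/ (V3): /vrgr/ splits as /vr/ + /gr/ (/gr/ is the longest suffix that is a licit onset).
Between /o/ (V3) and /e/ (V4): /mvr/; trying suffixes from longest down, /vr/ is the first permitted one, so coda /m/ | onset /vr/.
Between /e/ (V4) and /o/ (V5): /gr/ — entire cluster is a permitted onset → onset /gr/, coda ∅.
Between /o/ (V5) and /e/ (V6): cluster /lr/ — the longest permitted-onset suffix is /r/; onset = /r/, preceding coda = /l/.
Putting it together: pli.rovr.grom.vre.grol.re.
The fourth /r/ is in the onset of syllable 4 (/vre/).

4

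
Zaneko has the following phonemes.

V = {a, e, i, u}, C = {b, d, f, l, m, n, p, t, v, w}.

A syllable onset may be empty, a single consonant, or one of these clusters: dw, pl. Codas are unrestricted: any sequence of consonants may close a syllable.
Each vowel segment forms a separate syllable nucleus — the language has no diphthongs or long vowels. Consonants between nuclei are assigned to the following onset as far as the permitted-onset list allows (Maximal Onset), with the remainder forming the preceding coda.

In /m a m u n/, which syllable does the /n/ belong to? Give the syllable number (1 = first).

2

Vowels present: a, u; each is a nucleus, giving 2 syllables.
V1 /a/ – V2 /u/: /m/ is a single consonant, so it becomes the next onset.
So the parse is ma.mun.
The /n/ is in the coda of syllable 2 (/mun/).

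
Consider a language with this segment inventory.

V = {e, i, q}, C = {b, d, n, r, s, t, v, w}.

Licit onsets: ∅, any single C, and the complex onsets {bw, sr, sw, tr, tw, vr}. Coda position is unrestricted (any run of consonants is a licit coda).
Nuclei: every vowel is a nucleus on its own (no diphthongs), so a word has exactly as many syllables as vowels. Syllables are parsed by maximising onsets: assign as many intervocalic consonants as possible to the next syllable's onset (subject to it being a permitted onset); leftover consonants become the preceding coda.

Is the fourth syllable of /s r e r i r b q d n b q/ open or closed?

open

Nuclei (vowels): e, i, q, q → 4 syllables.
V1 /e/ – V2 /i/: just /r/ — single C goes to the following onset.
V2 /i/ – V3 /q/: /rb/; trying suffixes from longest down, /b/ is the first permitted one, so coda /r/ | onset /b/.
V3 /q/ – V4 /q/: /dnb/ splits as /dn/ + /b/ (/b/ is the longest suffix that is a licit onset).
Putting it together: sre.rir.bqdn.bq.
Syllable 4 is /bq/; it ends in its nucleus with no coda, so it is open.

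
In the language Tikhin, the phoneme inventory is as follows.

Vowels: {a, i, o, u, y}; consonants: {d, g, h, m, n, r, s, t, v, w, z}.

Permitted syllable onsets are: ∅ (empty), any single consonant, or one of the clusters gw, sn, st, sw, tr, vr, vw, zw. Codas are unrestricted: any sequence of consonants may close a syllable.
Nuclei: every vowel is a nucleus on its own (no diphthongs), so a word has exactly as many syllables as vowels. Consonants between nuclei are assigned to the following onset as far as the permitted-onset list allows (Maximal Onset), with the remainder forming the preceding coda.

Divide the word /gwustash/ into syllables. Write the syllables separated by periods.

The vowels are u, a — 2 nuclei, so 2 syllables.
Between /u/ (V1) and /a/ (V2): cluster /st/ — /st/ is itself a permitted onset, so the whole cluster goes right; preceding coda = ∅.

gwu.stash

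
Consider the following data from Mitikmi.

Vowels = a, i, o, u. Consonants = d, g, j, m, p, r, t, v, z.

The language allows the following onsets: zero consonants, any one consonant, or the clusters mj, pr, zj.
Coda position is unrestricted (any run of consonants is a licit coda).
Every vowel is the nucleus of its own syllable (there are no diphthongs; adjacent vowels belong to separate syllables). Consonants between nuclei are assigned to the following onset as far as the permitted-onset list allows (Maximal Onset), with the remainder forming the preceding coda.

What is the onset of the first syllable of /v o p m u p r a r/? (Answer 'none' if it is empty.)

v

Nuclei (vowels): o, u, a → 3 syllables.
σ1/σ2 boundary: /pm/; trying suffixes from longest down, /m/ is the first permitted one, so coda /p/ | onset /m/.
σ2/σ3 boundary: /pr/ is a licit onset in full, so it all attaches to the next syllable.
Syllabification: vop.mu.prar.
Syllable 1 is /vop/: onset /v/, nucleus /o/, coda /p/.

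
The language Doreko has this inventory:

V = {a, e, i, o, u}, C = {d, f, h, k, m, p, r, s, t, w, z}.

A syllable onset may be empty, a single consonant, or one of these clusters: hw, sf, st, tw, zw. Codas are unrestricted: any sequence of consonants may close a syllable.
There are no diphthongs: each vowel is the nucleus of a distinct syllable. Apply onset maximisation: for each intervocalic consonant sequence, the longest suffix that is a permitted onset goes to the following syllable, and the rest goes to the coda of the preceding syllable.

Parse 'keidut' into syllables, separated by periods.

ke.i.dut

Nuclei (vowels): e, i, u → 3 syllables.
Between /e/ (V1) and /i/ (V2): nothing intervenes; syllable break is V.V.
Between /i/ (V2) and /u/ (V3): /d/ → onset of the next syllable (single consonants are always licit onsets).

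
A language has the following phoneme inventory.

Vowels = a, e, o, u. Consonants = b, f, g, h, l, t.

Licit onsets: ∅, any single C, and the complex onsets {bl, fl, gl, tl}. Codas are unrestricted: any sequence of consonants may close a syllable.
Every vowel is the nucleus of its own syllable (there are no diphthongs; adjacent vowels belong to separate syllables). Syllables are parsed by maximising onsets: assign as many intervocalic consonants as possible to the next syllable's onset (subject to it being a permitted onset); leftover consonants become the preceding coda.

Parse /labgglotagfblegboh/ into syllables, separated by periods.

labg.glo.tagf.bleg.boh

Nuclei (vowels): a, o, a, e, o → 5 syllables.
Between /a/ (V1) and /o/ (V2): /bggl/ splits as /bg/ + /gl/ (/gl/ is the longest suffix that is a licit onset).
Between /o/ (V2) and /a/ (V3): /t/ is a single consonant, so it becomes the next onset.
Between /a/ (V3) and /e/ (V4): cluster /gfbl/ — the longest permitted-onset suffix is /bl/; onset = /bl/, preceding coda = /gf/.
Between /e/ (V4) and /o/ (V5): /gb/ splits as /g/ + /b/ (/b/ is the longest suffix that is a licit onset).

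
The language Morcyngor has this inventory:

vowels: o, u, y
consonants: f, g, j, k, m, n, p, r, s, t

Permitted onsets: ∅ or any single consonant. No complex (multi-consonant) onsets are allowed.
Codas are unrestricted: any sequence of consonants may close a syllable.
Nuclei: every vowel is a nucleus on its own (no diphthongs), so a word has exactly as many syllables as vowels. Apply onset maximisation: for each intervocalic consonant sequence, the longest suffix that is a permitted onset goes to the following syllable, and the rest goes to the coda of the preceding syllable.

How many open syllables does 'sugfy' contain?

1

The vowels are u, y — 2 nuclei, so 2 syllables.
Between /u/ (V1) and /y/ (V2): /gf/; trying suffixes from longest down, /f/ is the first permitted one, so coda /g/ | onset /f/.
Result: sug.fy.
Classifying each syllable: /sug/ (closed), /fy/ (open).
Open syllables: 1.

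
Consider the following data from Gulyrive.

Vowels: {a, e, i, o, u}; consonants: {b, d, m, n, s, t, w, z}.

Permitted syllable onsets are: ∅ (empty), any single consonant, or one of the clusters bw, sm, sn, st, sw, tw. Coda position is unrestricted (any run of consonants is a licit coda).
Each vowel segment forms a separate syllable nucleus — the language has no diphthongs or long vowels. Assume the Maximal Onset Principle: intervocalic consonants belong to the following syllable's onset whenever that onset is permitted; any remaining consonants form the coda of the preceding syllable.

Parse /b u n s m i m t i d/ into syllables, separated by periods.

bun.smim.tid

The vowels are u, i, i — 3 nuclei, so 3 syllables.
V1 /u/ – V2 /i/: cluster /nsm/ — the longest permitted-onset suffix is /sm/; onset = /sm/, preceding coda = /n/.
V2 /i/ – V3 /i/: /mt/; trying suffixes from longest down, /t/ is the first permitted one, so coda /m/ | onset /t/.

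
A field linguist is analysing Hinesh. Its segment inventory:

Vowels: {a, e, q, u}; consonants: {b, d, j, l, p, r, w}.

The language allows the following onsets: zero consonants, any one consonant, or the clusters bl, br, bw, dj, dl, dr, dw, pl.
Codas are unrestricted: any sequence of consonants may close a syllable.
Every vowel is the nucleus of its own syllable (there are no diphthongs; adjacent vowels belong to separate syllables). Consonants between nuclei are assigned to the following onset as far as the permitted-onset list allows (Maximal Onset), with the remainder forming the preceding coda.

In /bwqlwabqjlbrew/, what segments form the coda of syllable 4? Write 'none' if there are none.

Vowels present: q, a, q, e; each is a nucleus, giving 4 syllables.
σ1/σ2 boundary: /lw/ splits as /l/ + /w/ (/w/ is the longest suffix that is a licit onset).
σ2/σ3 boundary: /b/ is a single consonant, so it becomes the next onset.
σ3/σ4 boundary: /jlbr/; trying suffixes from longest down, /br/ is the first permitted one, so coda /jl/ | onset /br/.
Syllabification: bwql.wa.bqjl.brew.
Syllable 4 is /brew/: onset /br/, nucleus /e/, coda /w/.

w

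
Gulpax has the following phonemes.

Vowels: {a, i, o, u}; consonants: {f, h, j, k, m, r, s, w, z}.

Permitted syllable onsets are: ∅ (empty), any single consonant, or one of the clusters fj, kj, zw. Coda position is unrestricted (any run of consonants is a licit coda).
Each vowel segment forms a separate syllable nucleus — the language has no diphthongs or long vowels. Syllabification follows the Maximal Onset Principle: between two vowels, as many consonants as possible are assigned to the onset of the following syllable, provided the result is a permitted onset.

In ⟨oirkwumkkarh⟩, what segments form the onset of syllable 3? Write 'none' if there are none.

w

Vowels present: o, i, u, a; each is a nucleus, giving 4 syllables.
Between /o/ (V1) and /i/ (V2): no consonants, so the boundary falls immediately after /o/.
Between /i/ (V2) and /u/ (V3): /rkw/; trying suffixes from longest down, /w/ is the first permitted one, so coda /rk/ | onset /w/.
Between /u/ (V3) and /a/ (V4): /mkk/; trying suffixes from longest down, /k/ is the first permitted one, so coda /mk/ | onset /k/.
Putting it together: o.irk.wumk.karh.
Syllable 3 is /wumk/: onset /w/, nucleus /u/, coda /mk/.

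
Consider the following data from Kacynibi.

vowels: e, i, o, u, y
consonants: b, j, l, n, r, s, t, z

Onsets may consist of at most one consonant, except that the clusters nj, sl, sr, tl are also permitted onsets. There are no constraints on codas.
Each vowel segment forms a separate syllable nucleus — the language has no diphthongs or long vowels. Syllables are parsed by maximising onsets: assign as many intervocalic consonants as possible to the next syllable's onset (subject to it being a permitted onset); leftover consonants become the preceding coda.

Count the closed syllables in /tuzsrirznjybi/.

The vowels are u, i, y, i — 4 nuclei, so 4 syllables.
V1 /u/ – V2 /i/: /zsr/; trying suffixes from longest down, /sr/ is the first permitted one, so coda /z/ | onset /sr/.
V2 /i/ – V3 /y/: cluster /rznj/ — the longest permitted-onset suffix is /nj/; onset = /nj/, preceding coda = /rz/.
V3 /y/ – V4 /i/: just /b/ — single C goes to the following onset.
Result: tuz.srirz.njy.bi.
Classifying each syllable: /tuz/ (closed), /srirz/ (closed), /njy/ (open), /bi/ (open).
Closed syllables: 2.

2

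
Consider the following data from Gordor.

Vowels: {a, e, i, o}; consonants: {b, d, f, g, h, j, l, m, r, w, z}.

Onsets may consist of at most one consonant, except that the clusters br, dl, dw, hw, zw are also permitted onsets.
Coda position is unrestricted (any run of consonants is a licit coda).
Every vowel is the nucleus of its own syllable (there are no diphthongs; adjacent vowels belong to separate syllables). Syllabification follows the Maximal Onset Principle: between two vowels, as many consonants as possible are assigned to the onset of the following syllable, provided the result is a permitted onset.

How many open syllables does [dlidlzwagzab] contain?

0

Vowels present: i, a, a; each is a nucleus, giving 3 syllables.
V1 /i/ – V2 /a/: /dlzw/ splits as /dl/ + /zw/ (/zw/ is the longest suffix that is a licit onset).
V2 /a/ – V3 /a/: /gz/ — longest licit onset from the right is /z/, leaving /g/ as coda.
Putting it together: dlidl.zwag.zab.
Classifying each syllable: /dlidl/ (closed), /zwag/ (closed), /zab/ (closed).
Open syllables: 0.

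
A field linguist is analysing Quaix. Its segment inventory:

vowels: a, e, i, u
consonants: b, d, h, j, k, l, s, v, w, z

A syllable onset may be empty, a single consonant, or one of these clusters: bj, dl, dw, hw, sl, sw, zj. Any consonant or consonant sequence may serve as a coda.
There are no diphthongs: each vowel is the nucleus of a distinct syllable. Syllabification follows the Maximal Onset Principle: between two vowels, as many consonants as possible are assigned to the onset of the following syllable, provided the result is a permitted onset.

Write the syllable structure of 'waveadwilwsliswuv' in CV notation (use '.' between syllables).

CV.CV.V.CCVCC.CCV.CCVC

Vowels present: a, e, a, i, i, u; each is a nucleus, giving 6 syllables.
Between /a/ (V1) and /e/ (V2): just /v/ — single C goes to the following onset.
Between /e/ (V2) and /a/ (V3): nothing intervenes; syllable break is V.V.
Between /a/ (V3) and /i/ (V4): cluster /dw/ — /dw/ is itself a permitted onset, so the whole cluster goes right; preceding coda = ∅.
Between /i/ (V4) and /i/ (V5): /lwsl/ — longest licit onset from the right is /sl/, leaving /lw/ as coda.
Between /i/ (V5) and /u/ (V6): /sw/ — entire cluster is a permitted onset → onset /sw/, coda ∅.
Syllabification: wa.ve.a.dwilw.sli.swuv.
Mapping each syllable to C/V: /wa/ → CV, /ve/ → CV, /a/ → V, /dwilw/ → CCVCC, /sli/ → CCV, /swuv/ → CCVC.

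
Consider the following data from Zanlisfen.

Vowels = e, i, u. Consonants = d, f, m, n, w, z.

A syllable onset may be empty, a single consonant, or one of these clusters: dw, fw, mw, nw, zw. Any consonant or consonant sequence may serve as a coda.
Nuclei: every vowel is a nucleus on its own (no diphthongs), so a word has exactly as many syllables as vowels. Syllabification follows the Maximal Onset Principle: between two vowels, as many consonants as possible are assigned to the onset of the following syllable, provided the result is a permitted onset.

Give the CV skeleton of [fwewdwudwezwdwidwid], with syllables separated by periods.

CCVC.CCV.CCVCC.CCV.CCVC

Vowels present: e, u, e, i, i; each is a nucleus, giving 5 syllables.
Between /e/ (V1) and /u/ (V2): /wdw/; trying suffixes from longest down, /dw/ is the first permitted one, so coda /w/ | onset /dw/.
Between /u/ (V2) and /e/ (V3): cluster /dw/ — /dw/ is itself a permitted onset, so the whole cluster goes right; preceding coda = ∅.
Between /e/ (V3) and /i/ (V4): /zwdw/; trying suffixes from longest down, /dw/ is the first permitted one, so coda /zw/ | onset /dw/.
Between /i/ (V4) and /i/ (V5): /dw/ is a licit onset in full, so it all attaches to the next syllable.
Putting it together: fwew.dwu.dwezw.dwi.dwid.
Mapping each syllable to C/V: /fwew/ → CCVC, /dwu/ → CCV, /dwezw/ → CCVCC, /dwi/ → CCV, /dwid/ → CCVC.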